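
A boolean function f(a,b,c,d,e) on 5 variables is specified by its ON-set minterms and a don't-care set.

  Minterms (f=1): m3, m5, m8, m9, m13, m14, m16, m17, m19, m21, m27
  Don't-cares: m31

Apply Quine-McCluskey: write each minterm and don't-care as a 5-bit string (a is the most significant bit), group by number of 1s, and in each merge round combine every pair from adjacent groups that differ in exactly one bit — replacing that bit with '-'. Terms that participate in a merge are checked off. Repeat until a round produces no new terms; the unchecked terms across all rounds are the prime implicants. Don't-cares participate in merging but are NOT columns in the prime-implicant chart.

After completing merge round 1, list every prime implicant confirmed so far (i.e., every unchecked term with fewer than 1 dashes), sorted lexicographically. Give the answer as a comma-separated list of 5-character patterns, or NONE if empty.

01110

Round 0: 00011✓ 00101✓ 01000✓ 01001✓ 01101✓ 01110 10000✓ 10001✓ 10011✓ 10101✓ 11011✓ 11111✓
Round 1: -0011 -0101 0-101 01-01 0100- 1-011 10-01 100-1 1000- 11-11
PIs = {-0011, -0101, 0-101, 01-01, 0100-, 01110, 1-011, 10-01, 100-1, 1000-, 11-11}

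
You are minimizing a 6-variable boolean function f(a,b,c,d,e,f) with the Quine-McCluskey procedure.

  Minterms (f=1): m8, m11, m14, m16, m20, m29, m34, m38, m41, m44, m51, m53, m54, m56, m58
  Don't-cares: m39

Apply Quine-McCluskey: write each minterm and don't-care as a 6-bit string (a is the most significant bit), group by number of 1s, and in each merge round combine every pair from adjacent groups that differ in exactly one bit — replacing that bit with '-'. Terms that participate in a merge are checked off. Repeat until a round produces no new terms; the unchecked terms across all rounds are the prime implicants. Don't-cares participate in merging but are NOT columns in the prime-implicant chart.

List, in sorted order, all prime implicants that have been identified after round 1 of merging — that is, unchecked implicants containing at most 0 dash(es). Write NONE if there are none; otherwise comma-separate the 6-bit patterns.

001000, 001011, 001110, 011101, 101001, 101100, 110011, 110101

[col 0] 001000, 001011, 001110, 010000*, 010100*, 011101, 100010*, 100110*, 100111*, 101001, 101100, 110011, 110101, 110110*, 111000*, 111010*
[col 1] 010-00, 1-0110, 100-10, 10011-, 1110-0
Prime implicants: 001000, 001011, 001110, 010-00, 011101, 1-0110, 100-10, 10011-, 101001, 101100, 110011, 110101, 1110-0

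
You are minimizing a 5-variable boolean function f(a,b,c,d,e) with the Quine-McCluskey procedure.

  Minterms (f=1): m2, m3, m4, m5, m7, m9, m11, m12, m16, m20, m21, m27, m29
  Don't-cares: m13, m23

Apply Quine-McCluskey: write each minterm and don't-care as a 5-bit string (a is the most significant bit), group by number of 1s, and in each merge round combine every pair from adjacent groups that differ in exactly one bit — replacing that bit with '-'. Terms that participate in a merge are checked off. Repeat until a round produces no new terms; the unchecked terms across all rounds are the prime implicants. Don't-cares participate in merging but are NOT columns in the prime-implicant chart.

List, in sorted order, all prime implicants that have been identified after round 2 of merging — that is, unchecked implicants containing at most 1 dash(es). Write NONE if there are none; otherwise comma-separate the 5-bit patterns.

Round 0: 00010✓ 00011✓ 00100✓ 00101✓ 00111✓ 01001✓ 01011✓ 01100✓ 01101✓ 10000✓ 10100✓ 10101✓ 10111✓ 11011✓ 11101✓
Round 1: -0100✓ -0101✓ -0111✓ -1011 -1101✓ 0-011 0-100✓ 0-101✓ 00-11 0001- 001-1✓ 0010-✓ 01-01 010-1 0110-✓ 1-101✓ 10-00 101-1✓ 1010-✓
Round 2: --101 -01-1 -010- 0-10-
PIs = {--101, -01-1, -010-, -1011, 0-011, 0-10-, 00-11, 0001-, 01-01, 010-1, 10-00}

-1011, 0-011, 00-11, 0001-, 01-01, 010-1, 10-00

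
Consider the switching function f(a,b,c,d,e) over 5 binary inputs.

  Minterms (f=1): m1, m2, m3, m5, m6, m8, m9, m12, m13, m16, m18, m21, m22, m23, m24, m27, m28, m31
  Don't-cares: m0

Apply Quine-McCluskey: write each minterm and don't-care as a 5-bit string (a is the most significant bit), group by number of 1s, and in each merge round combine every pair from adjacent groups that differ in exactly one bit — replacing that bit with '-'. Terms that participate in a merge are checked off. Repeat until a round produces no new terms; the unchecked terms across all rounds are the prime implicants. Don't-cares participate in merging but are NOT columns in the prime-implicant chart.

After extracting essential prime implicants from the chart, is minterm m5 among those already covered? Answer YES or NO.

NO

size-2^0 implicants → 00000(✓)  00001(✓)  00010(✓)  00011(✓)  00101(✓)  00110(✓)  01000(✓)  01001(✓)  01100(✓)  01101(✓)  10000(✓)  10010(✓)  10101(✓)  10110(✓)  10111(✓)  11000(✓)  11011(✓)  11100(✓)  11111(✓)
size-2^1 implicants → -0000(✓)  -0010(✓)  -0101  -0110(✓)  -1000(✓)  -1100(✓)  0-000(✓)  0-001(✓)  0-101(✓)  00-01(✓)  00-10(✓)  000-0(✓)  000-1(✓)  0000-(✓)  0001-(✓)  01-00(✓)  01-01(✓)  0100-(✓)  0110-(✓)  1-000(✓)  1-111  10-10(✓)  100-0(✓)  101-1  1011-  11-00(✓)  11-11
size-2^2 implicants → --000  -0-10  -00-0  -1-00  0--01  0-00-  000--  01-0-
Unchecked terms (primes): --000, -0-10, -00-0, -0101, -1-00, 0--01, 0-00-, 000--, 01-0-, 1-111, 101-1, 1011-, 11-11
Minterm coverage:
  m1 ⊆ 0--01,0-00-,000--
  m2 ⊆ -0-10,-00-0,000--
  m3 ⊆ 000-- [E]
  m5 ⊆ -0101,0--01
  m6 ⊆ -0-10 [E]
  m8 ⊆ --000,-1-00,0-00-,01-0-
  m9 ⊆ 0--01,0-00-,01-0-
  m12 ⊆ -1-00,01-0-
  m13 ⊆ 0--01,01-0-
  m16 ⊆ --000,-00-0
  m18 ⊆ -0-10,-00-0
  m21 ⊆ -0101,101-1
  m22 ⊆ -0-10,1011-
  m23 ⊆ 1-111,101-1,1011-
  m24 ⊆ --000,-1-00
  m27 ⊆ 11-11 [E]
  m28 ⊆ -1-00 [E]
  m31 ⊆ 1-111,11-11
E = {-0-10, -1-00, 000--, 11-11}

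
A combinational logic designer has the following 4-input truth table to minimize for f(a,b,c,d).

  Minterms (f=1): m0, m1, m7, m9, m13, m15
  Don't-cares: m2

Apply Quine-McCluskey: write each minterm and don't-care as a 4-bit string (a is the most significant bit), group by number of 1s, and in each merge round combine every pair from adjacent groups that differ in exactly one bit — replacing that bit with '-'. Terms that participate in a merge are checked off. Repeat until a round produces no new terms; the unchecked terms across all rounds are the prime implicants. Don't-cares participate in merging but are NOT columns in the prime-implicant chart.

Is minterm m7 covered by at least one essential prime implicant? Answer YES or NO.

YES

[col 0] 0000*, 0001*, 0010*, 0111*, 1001*, 1101*, 1111*
[col 1] -001, -111, 00-0, 000-, 1-01, 11-1
Prime implicants: -001, -111, 00-0, 000-, 1-01, 11-1
PI chart (minterm → PIs covering it):
  0 | 00-0,000-
  1 | -001,000-
  7 | -111  (sole → essential)
  9 | -001,1-01
  13 | 1-01,11-1
  15 | -111,11-1
Essential prime implicants: -111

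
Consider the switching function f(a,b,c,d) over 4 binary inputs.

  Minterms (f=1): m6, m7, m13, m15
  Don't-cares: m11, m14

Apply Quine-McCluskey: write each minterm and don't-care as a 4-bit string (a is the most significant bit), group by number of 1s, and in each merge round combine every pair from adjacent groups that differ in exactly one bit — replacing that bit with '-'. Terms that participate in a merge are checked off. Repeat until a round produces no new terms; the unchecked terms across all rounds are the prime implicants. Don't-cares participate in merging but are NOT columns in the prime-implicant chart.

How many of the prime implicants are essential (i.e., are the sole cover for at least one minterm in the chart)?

size-2^0 implicants → 0110(✓)  0111(✓)  1011(✓)  1101(✓)  1110(✓)  1111(✓)
size-2^1 implicants → -110(✓)  -111(✓)  011-(✓)  1-11  11-1  111-(✓)
size-2^2 implicants → -11-
Unchecked terms (primes): -11-, 1-11, 11-1
Minterm coverage:
  m6 ⊆ -11- [E]
  m7 ⊆ -11- [E]
  m13 ⊆ 11-1 [E]
  m15 ⊆ -11-,1-11,11-1
E = {-11-, 11-1}

2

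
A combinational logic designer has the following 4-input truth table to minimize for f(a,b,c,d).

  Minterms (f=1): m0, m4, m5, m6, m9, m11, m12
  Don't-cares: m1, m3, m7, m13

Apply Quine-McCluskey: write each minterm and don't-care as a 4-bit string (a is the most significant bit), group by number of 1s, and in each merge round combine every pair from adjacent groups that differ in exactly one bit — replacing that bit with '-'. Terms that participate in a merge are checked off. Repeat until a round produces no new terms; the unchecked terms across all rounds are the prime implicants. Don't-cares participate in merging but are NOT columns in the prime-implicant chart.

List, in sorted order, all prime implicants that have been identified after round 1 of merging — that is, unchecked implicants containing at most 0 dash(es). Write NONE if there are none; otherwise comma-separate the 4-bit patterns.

NONE

Round 0: 0000✓ 0001✓ 0011✓ 0100✓ 0101✓ 0110✓ 0111✓ 1001✓ 1011✓ 1100✓ 1101✓
Round 1: -001✓ -011✓ -100✓ -101✓ 0-00✓ 0-01✓ 0-11✓ 00-1✓ 000-✓ 01-0✓ 01-1✓ 010-✓ 011-✓ 1-01✓ 10-1✓ 110-✓
Round 2: --01 -0-1 -10- 0--1 0-0- 01--
PIs = {--01, -0-1, -10-, 0--1, 0-0-, 01--}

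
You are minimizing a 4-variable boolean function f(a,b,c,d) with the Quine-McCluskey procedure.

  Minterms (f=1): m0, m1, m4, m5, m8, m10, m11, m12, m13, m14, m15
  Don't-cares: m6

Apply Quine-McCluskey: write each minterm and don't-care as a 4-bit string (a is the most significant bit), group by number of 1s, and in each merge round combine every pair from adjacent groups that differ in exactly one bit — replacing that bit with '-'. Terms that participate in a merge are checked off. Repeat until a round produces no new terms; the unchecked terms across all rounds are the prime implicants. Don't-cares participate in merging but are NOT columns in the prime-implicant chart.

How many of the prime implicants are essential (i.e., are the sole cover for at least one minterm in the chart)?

size-2^0 implicants → 0000(✓)  0001(✓)  0100(✓)  0101(✓)  0110(✓)  1000(✓)  1010(✓)  1011(✓)  1100(✓)  1101(✓)  1110(✓)  1111(✓)
size-2^1 implicants → -000(✓)  -100(✓)  -101(✓)  -110(✓)  0-00(✓)  0-01(✓)  000-(✓)  01-0(✓)  010-(✓)  1-00(✓)  1-10(✓)  1-11(✓)  10-0(✓)  101-(✓)  11-0(✓)  11-1(✓)  110-(✓)  111-(✓)
size-2^2 implicants → --00  -1-0  -10-  0-0-  1--0  1-1-  11--
Unchecked terms (primes): --00, -1-0, -10-, 0-0-, 1--0, 1-1-, 11--
Minterm coverage:
  m0 ⊆ --00,0-0-
  m1 ⊆ 0-0- [E]
  m4 ⊆ --00,-1-0,-10-,0-0-
  m5 ⊆ -10-,0-0-
  m8 ⊆ --00,1--0
  m10 ⊆ 1--0,1-1-
  m11 ⊆ 1-1- [E]
  m12 ⊆ --00,-1-0,-10-,1--0,11--
  m13 ⊆ -10-,11--
  m14 ⊆ -1-0,1--0,1-1-,11--
  m15 ⊆ 1-1-,11--
E = {0-0-, 1-1-}

2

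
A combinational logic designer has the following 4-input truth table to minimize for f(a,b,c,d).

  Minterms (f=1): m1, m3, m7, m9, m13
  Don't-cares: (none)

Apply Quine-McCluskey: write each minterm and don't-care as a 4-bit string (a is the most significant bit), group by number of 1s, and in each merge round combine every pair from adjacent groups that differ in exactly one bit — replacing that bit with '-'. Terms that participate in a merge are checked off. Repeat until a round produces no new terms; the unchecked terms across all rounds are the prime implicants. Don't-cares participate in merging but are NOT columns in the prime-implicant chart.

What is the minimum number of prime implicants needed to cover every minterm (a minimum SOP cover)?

3

size-2^0 implicants → 0001(✓)  0011(✓)  0111(✓)  1001(✓)  1101(✓)
size-2^1 implicants → -001  0-11  00-1  1-01
Unchecked terms (primes): -001, 0-11, 00-1, 1-01
Minterm coverage:
  m1 ⊆ -001,00-1
  m3 ⊆ 0-11,00-1
  m7 ⊆ 0-11 [E]
  m9 ⊆ -001,1-01
  m13 ⊆ 1-01 [E]
E = {0-11, 1-01}
Petrick residual → -001
Cover = b'c'd + a'cd + ac'd  |cover|=3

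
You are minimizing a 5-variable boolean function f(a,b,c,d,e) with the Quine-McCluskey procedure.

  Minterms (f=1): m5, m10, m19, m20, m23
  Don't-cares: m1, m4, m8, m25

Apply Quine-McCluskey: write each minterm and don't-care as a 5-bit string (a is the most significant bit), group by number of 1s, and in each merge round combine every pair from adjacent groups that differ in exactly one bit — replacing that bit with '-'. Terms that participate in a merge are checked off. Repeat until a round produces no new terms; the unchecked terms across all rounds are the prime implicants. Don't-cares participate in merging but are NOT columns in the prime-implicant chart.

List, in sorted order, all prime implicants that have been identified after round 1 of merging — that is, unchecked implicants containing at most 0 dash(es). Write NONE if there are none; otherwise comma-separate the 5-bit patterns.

11001

[col 0] 00001*, 00100*, 00101*, 01000*, 01010*, 10011*, 10100*, 10111*, 11001
[col 1] -0100, 00-01, 0010-, 010-0, 10-11
Prime implicants: -0100, 00-01, 0010-, 010-0, 10-11, 11001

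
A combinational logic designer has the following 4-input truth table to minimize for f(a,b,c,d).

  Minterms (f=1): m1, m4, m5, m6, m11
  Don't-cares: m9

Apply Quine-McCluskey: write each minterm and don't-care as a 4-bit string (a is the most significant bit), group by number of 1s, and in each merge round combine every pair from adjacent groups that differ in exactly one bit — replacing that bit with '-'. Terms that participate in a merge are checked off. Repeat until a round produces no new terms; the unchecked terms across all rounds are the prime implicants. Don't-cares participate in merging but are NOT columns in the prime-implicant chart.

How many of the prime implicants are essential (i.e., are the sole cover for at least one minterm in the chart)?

Round 0: 0001✓ 0100✓ 0101✓ 0110✓ 1001✓ 1011✓
Round 1: -001 0-01 01-0 010- 10-1
PIs = {-001, 0-01, 01-0, 010-, 10-1}
Coverage chart:
  m1: -001,0-01
  m4: 01-0,010-
  m5: 0-01,010-
  m6: 01-0 ←essential
  m11: 10-1 ←essential
Essential: 01-0, 10-1

2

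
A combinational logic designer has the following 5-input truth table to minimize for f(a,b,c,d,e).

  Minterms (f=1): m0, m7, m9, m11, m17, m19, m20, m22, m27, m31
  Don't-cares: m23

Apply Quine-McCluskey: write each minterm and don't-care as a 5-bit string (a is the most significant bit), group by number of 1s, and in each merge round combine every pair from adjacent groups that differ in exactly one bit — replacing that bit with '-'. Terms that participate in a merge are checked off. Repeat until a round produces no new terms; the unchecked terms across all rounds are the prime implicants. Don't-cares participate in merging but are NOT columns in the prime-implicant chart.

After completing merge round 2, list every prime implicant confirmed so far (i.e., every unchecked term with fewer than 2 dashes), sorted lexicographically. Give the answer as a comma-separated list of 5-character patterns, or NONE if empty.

Round 0: 00000 00111✓ 01001✓ 01011✓ 10001✓ 10011✓ 10100✓ 10110✓ 10111✓ 11011✓ 11111✓
Round 1: -0111 -1011 010-1 1-011✓ 1-111✓ 10-11✓ 100-1 101-0 1011- 11-11✓
Round 2: 1--11
PIs = {-0111, -1011, 00000, 010-1, 1--11, 100-1, 101-0, 1011-}

-0111, -1011, 00000, 010-1, 100-1, 101-0, 1011-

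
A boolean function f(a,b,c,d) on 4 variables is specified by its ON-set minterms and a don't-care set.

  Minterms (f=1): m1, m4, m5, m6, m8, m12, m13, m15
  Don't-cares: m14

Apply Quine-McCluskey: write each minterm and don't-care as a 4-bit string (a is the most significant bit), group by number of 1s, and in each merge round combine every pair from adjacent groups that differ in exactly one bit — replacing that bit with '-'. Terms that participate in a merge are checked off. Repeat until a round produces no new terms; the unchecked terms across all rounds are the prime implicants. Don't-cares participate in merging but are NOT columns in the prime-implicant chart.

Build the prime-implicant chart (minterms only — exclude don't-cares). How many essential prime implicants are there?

size-2^0 implicants → 0001(✓)  0100(✓)  0101(✓)  0110(✓)  1000(✓)  1100(✓)  1101(✓)  1110(✓)  1111(✓)
size-2^1 implicants → -100(✓)  -101(✓)  -110(✓)  0-01  01-0(✓)  010-(✓)  1-00  11-0(✓)  11-1(✓)  110-(✓)  111-(✓)
size-2^2 implicants → -1-0  -10-  11--
Unchecked terms (primes): -1-0, -10-, 0-01, 1-00, 11--
Minterm coverage:
  m1 ⊆ 0-01 [E]
  m4 ⊆ -1-0,-10-
  m5 ⊆ -10-,0-01
  m6 ⊆ -1-0 [E]
  m8 ⊆ 1-00 [E]
  m12 ⊆ -1-0,-10-,1-00,11--
  m13 ⊆ -10-,11--
  m15 ⊆ 11-- [E]
E = {-1-0, 0-01, 1-00, 11--}

4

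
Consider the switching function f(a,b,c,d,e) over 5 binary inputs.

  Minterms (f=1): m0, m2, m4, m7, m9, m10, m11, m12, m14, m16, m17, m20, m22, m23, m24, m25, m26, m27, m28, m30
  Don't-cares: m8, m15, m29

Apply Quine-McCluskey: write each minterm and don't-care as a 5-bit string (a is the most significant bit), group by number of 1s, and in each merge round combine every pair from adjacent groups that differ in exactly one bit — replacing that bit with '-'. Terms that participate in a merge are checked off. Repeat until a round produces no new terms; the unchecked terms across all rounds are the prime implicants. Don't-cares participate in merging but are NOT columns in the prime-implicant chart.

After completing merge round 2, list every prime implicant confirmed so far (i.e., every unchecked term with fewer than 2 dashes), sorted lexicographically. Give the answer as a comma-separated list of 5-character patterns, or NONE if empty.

[col 0] 00000*, 00010*, 00100*, 00111*, 01000*, 01001*, 01010*, 01011*, 01100*, 01110*, 01111*, 10000*, 10001*, 10100*, 10110*, 10111*, 11000*, 11001*, 11010*, 11011*, 11100*, 11101*, 11110*
[col 1] -0000*, -0100*, -0111, -1000*, -1001*, -1010*, -1011*, -1100*, -1110*, 0-000*, 0-010*, 0-100*, 0-111, 00-00*, 000-0*, 01-00*, 01-10*, 01-11*, 010-0*, 010-1*, 0100-*, 0101-*, 011-0*, 0111-*, 1-000*, 1-001*, 1-100*, 1-110*, 10-00*, 1000-*, 101-0*, 1011-, 11-00*, 11-01*, 11-10*, 110-0*, 110-1*, 1100-*, 1101-*, 111-0*, 1110-*
[col 2] --000*, --100*, -0-00*, -1-00*, -1-10*, -10-0*, -10-1*, -100-*, -101-*, -11-0*, 0--00*, 0-0-0, 01--0*, 01-1-, 010--*, 1--00*, 1-00-, 1-1-0, 11--0*, 11-0-, 110--*
[col 3] ---00, -1--0, -10--
Prime implicants: ---00, -0111, -1--0, -10--, 0-0-0, 0-111, 01-1-, 1-00-, 1-1-0, 1011-, 11-0-

-0111, 0-111, 1011-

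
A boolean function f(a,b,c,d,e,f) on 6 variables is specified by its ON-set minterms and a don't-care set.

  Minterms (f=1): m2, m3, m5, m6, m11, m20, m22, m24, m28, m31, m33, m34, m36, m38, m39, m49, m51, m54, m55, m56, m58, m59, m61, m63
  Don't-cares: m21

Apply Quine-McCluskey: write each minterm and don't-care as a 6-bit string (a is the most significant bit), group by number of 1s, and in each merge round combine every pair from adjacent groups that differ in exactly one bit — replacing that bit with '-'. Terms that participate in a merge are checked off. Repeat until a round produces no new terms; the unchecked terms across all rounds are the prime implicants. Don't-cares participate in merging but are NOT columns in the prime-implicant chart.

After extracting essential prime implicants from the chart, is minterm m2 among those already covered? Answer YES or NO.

YES

Round 0: 000010✓ 000011✓ 000101✓ 000110✓ 001011✓ 010100✓ 010101✓ 010110✓ 011000✓ 011100✓ 011111✓ 100001✓ 100010✓ 100100✓ 100110✓ 100111✓ 110001✓ 110011✓ 110110✓ 110111✓ 111000✓ 111010✓ 111011✓ 111101✓ 111111✓
Round 1: -00010✓ -00110✓ -10110✓ -11000 -11111 0-0101 0-0110✓ 00-011 000-10✓ 00001- 01-100 0101-0 01010- 011-00 1-0001 1-0110✓ 1-0111✓ 100-10✓ 1001-0 10011-✓ 11-011✓ 11-111✓ 110-11✓ 1100-1 11011-✓ 111-11✓ 1110-0 11101- 1111-1
Round 2: --0110 -00-10 1-011- 11--11
PIs = {--0110, -00-10, -11000, -11111, 0-0101, 00-011, 00001-, 01-100, 0101-0, 01010-, 011-00, 1-0001, 1-011-, 1001-0, 11--11, 1100-1, 1110-0, 11101-, 1111-1}
Coverage chart:
  m2: -00-10,00001-
  m3: 00-011,00001-
  m5: 0-0101 ←essential
  m6: --0110,-00-10
  m11: 00-011 ←essential
  m20: 01-100,0101-0,01010-
  m22: --0110,0101-0
  m24: -11000,011-00
  m28: 01-100,011-00
  m31: -11111 ←essential
  m33: 1-0001 ←essential
  m34: -00-10 ←essential
  m36: 1001-0 ←essential
  m38: --0110,-00-10,1-011-,1001-0
  m39: 1-011- ←essential
  m49: 1-0001,1100-1
  m51: 11--11,1100-1
  m54: --0110,1-011-
  m55: 1-011-,11--11
  m56: -11000,1110-0
  m58: 1110-0,11101-
  m59: 11--11,11101-
  m61: 1111-1 ←essential
  m63: -11111,11--11,1111-1
Essential: -00-10, -11111, 0-0101, 00-011, 1-0001, 1-011-, 1001-0, 1111-1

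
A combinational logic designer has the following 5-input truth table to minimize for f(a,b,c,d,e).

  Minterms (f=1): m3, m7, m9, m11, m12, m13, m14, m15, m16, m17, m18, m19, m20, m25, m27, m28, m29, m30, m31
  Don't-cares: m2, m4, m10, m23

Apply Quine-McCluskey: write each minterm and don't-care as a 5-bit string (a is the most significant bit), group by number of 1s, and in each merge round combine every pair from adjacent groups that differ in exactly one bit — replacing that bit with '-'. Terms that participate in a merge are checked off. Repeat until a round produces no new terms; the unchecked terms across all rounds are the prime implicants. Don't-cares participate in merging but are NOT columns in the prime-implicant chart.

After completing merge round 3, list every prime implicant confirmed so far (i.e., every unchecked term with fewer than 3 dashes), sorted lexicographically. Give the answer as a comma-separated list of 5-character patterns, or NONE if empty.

Round 0: 00010✓ 00011✓ 00100✓ 00111✓ 01001✓ 01010✓ 01011✓ 01100✓ 01101✓ 01110✓ 01111✓ 10000✓ 10001✓ 10010✓ 10011✓ 10100✓ 10111✓ 11001✓ 11011✓ 11100✓ 11101✓ 11110✓ 11111✓
Round 1: -0010✓ -0011✓ -0100✓ -0111✓ -1001✓ -1011✓ -1100✓ -1101✓ -1110✓ -1111✓ 0-010✓ 0-011✓ 0-100✓ 0-111✓ 00-11✓ 0001-✓ 01-01✓ 01-10✓ 01-11✓ 010-1✓ 0101-✓ 011-0✓ 011-1✓ 0110-✓ 0111-✓ 1-001✓ 1-011✓ 1-100✓ 1-111✓ 10-00 10-11✓ 100-0✓ 100-1✓ 1000-✓ 1001-✓ 11-01✓ 11-11✓ 110-1✓ 111-0✓ 111-1✓ 1110-✓ 1111-✓
Round 2: --011✓ --100 --111✓ -0-11✓ -001- -1-01✓ -1-11✓ -10-1✓ -11-0✓ -11-1✓ -110-✓ -111-✓ 0--11✓ 0-01- 01--1✓ 01-1- 011--✓ 1--11✓ 1-0-1 100-- 11--1✓ 111--✓
Round 3: ---11 -1--1 -11--
PIs = {---11, --100, -001-, -1--1, -11--, 0-01-, 01-1-, 1-0-1, 10-00, 100--}

--100, -001-, 0-01-, 01-1-, 1-0-1, 10-00, 100--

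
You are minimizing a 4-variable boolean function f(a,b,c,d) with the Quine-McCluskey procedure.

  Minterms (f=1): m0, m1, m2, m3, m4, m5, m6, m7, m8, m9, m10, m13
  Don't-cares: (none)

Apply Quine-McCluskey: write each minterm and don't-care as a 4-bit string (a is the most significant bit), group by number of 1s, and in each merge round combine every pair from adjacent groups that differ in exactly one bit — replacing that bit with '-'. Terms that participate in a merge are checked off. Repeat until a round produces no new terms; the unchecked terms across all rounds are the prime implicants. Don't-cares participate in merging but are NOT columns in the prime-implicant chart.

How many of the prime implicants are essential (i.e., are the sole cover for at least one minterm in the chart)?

3

size-2^0 implicants → 0000(✓)  0001(✓)  0010(✓)  0011(✓)  0100(✓)  0101(✓)  0110(✓)  0111(✓)  1000(✓)  1001(✓)  1010(✓)  1101(✓)
size-2^1 implicants → -000(✓)  -001(✓)  -010(✓)  -101(✓)  0-00(✓)  0-01(✓)  0-10(✓)  0-11(✓)  00-0(✓)  00-1(✓)  000-(✓)  001-(✓)  01-0(✓)  01-1(✓)  010-(✓)  011-(✓)  1-01(✓)  10-0(✓)  100-(✓)
size-2^2 implicants → --01  -0-0  -00-  0--0(✓)  0--1(✓)  0-0-(✓)  0-1-(✓)  00--(✓)  01--(✓)
size-2^3 implicants → 0---
Unchecked terms (primes): --01, -0-0, -00-, 0---
Minterm coverage:
  m0 ⊆ -0-0,-00-,0---
  m1 ⊆ --01,-00-,0---
  m2 ⊆ -0-0,0---
  m3 ⊆ 0--- [E]
  m4 ⊆ 0--- [E]
  m5 ⊆ --01,0---
  m6 ⊆ 0--- [E]
  m7 ⊆ 0--- [E]
  m8 ⊆ -0-0,-00-
  m9 ⊆ --01,-00-
  m10 ⊆ -0-0 [E]
  m13 ⊆ --01 [E]
E = {--01, -0-0, 0---}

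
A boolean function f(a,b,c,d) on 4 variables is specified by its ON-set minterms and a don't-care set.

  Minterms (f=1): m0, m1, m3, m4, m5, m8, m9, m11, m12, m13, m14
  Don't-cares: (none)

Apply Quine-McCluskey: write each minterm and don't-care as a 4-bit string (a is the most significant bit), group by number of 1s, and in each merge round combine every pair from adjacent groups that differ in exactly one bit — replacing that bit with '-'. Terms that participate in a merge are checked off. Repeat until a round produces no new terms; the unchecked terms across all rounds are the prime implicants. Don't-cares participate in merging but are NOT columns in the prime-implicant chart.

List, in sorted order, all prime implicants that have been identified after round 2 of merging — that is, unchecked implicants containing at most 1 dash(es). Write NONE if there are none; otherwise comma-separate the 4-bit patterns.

11-0

size-2^0 implicants → 0000(✓)  0001(✓)  0011(✓)  0100(✓)  0101(✓)  1000(✓)  1001(✓)  1011(✓)  1100(✓)  1101(✓)  1110(✓)
size-2^1 implicants → -000(✓)  -001(✓)  -011(✓)  -100(✓)  -101(✓)  0-00(✓)  0-01(✓)  00-1(✓)  000-(✓)  010-(✓)  1-00(✓)  1-01(✓)  10-1(✓)  100-(✓)  11-0  110-(✓)
size-2^2 implicants → --00(✓)  --01(✓)  -0-1  -00-(✓)  -10-(✓)  0-0-(✓)  1-0-(✓)
size-2^3 implicants → --0-
Unchecked terms (primes): --0-, -0-1, 11-0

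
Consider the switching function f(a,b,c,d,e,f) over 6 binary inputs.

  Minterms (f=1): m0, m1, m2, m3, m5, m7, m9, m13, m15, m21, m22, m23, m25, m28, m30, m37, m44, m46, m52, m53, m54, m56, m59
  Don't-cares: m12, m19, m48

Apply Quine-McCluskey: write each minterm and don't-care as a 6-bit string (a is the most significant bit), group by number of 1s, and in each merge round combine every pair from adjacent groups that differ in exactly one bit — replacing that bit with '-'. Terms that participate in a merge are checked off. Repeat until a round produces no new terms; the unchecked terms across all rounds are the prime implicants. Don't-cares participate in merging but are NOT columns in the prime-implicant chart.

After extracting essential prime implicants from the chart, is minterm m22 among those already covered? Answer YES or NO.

NO

size-2^0 implicants → 000000(✓)  000001(✓)  000010(✓)  000011(✓)  000101(✓)  000111(✓)  001001(✓)  001100(✓)  001101(✓)  001111(✓)  010011(✓)  010101(✓)  010110(✓)  010111(✓)  011001(✓)  011100(✓)  011110(✓)  100101(✓)  101100(✓)  101110(✓)  110000(✓)  110100(✓)  110101(✓)  110110(✓)  111000(✓)  111011
size-2^1 implicants → -00101(✓)  -01100  -10101(✓)  -10110  0-0011(✓)  0-0101(✓)  0-0111(✓)  0-1001  0-1100  00-001(✓)  00-101(✓)  00-111(✓)  000-01(✓)  000-11(✓)  0000-0(✓)  0000-1(✓)  00000-(✓)  00001-(✓)  0001-1(✓)  001-01(✓)  0011-1(✓)  00110-  01-110  010-11(✓)  0101-1(✓)  01011-  0111-0  1-0101(✓)  1011-0  11-000  110-00  1101-0  11010-
size-2^2 implicants → --0101  0-0-11  0-01-1  00--01  00-1-1  000--1  0000--
Unchecked terms (primes): --0101, -01100, -10110, 0-0-11, 0-01-1, 0-1001, 0-1100, 00--01, 00-1-1, 000--1, 0000--, 00110-, 01-110, 01011-, 0111-0, 1011-0, 11-000, 110-00, 1101-0, 11010-, 111011
Minterm coverage:
  m0 ⊆ 0000-- [E]
  m1 ⊆ 00--01,000--1,0000--
  m2 ⊆ 0000-- [E]
  m3 ⊆ 0-0-11,000--1,0000--
  m5 ⊆ --0101,0-01-1,00--01,00-1-1,000--1
  m7 ⊆ 0-0-11,0-01-1,00-1-1,000--1
  m9 ⊆ 0-1001,00--01
  m13 ⊆ 00--01,00-1-1,00110-
  m15 ⊆ 00-1-1 [E]
  m21 ⊆ --0101,0-01-1
  m22 ⊆ -10110,01-110,01011-
  m23 ⊆ 0-0-11,0-01-1,01011-
  m25 ⊆ 0-1001 [E]
  m28 ⊆ 0-1100,0111-0
  m30 ⊆ 01-110,0111-0
  m37 ⊆ --0101 [E]
  m44 ⊆ -01100,1011-0
  m46 ⊆ 1011-0 [E]
  m52 ⊆ 110-00,1101-0,11010-
  m53 ⊆ --0101,11010-
  m54 ⊆ -10110,1101-0
  m56 ⊆ 11-000 [E]
  m59 ⊆ 111011 [E]
E = {--0101, 0-1001, 00-1-1, 0000--, 1011-0, 11-000, 111011}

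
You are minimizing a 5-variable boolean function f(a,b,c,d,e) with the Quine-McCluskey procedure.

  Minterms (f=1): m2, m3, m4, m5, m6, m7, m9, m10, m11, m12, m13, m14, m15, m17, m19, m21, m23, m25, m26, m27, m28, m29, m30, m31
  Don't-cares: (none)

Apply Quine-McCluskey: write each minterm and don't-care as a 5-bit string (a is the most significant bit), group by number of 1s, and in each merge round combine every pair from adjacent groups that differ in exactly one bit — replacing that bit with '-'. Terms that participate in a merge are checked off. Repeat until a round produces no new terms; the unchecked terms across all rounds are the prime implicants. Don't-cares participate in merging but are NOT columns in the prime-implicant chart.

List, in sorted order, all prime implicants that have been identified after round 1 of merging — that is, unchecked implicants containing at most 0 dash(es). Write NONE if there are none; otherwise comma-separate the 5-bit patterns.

NONE

[col 0] 00010*, 00011*, 00100*, 00101*, 00110*, 00111*, 01001*, 01010*, 01011*, 01100*, 01101*, 01110*, 01111*, 10001*, 10011*, 10101*, 10111*, 11001*, 11010*, 11011*, 11100*, 11101*, 11110*, 11111*
[col 1] -0011*, -0101*, -0111*, -1001*, -1010*, -1011*, -1100*, -1101*, -1110*, -1111*, 0-010*, 0-011*, 0-100*, 0-101*, 0-110*, 0-111*, 00-10*, 00-11*, 0001-*, 001-0*, 001-1*, 0010-*, 0011-*, 01-01*, 01-10*, 01-11*, 010-1*, 0101-*, 011-0*, 011-1*, 0110-*, 0111-*, 1-001*, 1-011*, 1-101*, 1-111*, 10-01*, 10-11*, 100-1*, 101-1*, 11-01*, 11-10*, 11-11*, 110-1*, 1101-*, 111-0*, 111-1*, 1110-*, 1111-*
[col 2] --011*, --101*, --111*, -0-11*, -01-1*, -1-01*, -1-10*, -1-11*, -10-1*, -101-*, -11-0*, -11-1*, -110-*, -111-*, 0--10*, 0--11*, 0-01-*, 0-1-0*, 0-1-1*, 0-10-*, 0-11-*, 00-1-*, 001--*, 01--1*, 01-1-*, 011--*, 1--01*, 1--11*, 1-0-1*, 1-1-1*, 10--1*, 11--1*, 11-1-*, 111--*
[col 3] ---11, --1-1, -1--1, -1-1-, -11--, 0--1-, 0-1--, 1---1
Prime implicants: ---11, --1-1, -1--1, -1-1-, -11--, 0--1-, 0-1--, 1---1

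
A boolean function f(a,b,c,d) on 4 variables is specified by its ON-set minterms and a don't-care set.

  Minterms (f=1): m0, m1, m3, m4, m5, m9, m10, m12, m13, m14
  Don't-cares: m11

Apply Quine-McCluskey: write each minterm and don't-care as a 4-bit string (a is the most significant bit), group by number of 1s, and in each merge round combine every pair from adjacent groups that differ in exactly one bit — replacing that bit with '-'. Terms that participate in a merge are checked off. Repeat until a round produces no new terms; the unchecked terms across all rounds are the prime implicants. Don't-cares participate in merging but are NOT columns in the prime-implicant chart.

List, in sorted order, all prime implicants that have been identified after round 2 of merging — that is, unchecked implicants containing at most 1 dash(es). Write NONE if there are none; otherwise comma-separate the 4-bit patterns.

[col 0] 0000*, 0001*, 0011*, 0100*, 0101*, 1001*, 1010*, 1011*, 1100*, 1101*, 1110*
[col 1] -001*, -011*, -100*, -101*, 0-00*, 0-01*, 00-1*, 000-*, 010-*, 1-01*, 1-10, 10-1*, 101-, 11-0, 110-*
[col 2] --01, -0-1, -10-, 0-0-
Prime implicants: --01, -0-1, -10-, 0-0-, 1-10, 101-, 11-0

1-10, 101-, 11-0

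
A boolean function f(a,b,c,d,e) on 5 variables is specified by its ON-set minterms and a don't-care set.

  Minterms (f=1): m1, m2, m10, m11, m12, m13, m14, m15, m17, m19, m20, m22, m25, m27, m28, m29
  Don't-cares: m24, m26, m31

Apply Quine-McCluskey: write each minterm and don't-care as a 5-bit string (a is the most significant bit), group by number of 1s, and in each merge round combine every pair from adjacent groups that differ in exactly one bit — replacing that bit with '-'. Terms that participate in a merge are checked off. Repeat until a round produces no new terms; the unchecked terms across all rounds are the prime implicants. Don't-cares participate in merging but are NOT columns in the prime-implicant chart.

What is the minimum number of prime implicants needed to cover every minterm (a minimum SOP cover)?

6

size-2^0 implicants → 00001(✓)  00010(✓)  01010(✓)  01011(✓)  01100(✓)  01101(✓)  01110(✓)  01111(✓)  10001(✓)  10011(✓)  10100(✓)  10110(✓)  11000(✓)  11001(✓)  11010(✓)  11011(✓)  11100(✓)  11101(✓)  11111(✓)
size-2^1 implicants → -0001  -1010(✓)  -1011(✓)  -1100(✓)  -1101(✓)  -1111(✓)  0-010  01-10(✓)  01-11(✓)  0101-(✓)  011-0(✓)  011-1(✓)  0110-(✓)  0111-(✓)  1-001(✓)  1-011(✓)  1-100  100-1(✓)  101-0  11-00(✓)  11-01(✓)  11-11(✓)  110-0(✓)  110-1(✓)  1100-(✓)  1101-(✓)  111-1(✓)  1110-(✓)
size-2^2 implicants → -1-11  -101-  -11-1  -110-  01-1-  011--  1-0-1  11--1  11-0-  110--
Unchecked terms (primes): -0001, -1-11, -101-, -11-1, -110-, 0-010, 01-1-, 011--, 1-0-1, 1-100, 101-0, 11--1, 11-0-, 110--
Minterm coverage:
  m1 ⊆ -0001 [E]
  m2 ⊆ 0-010 [E]
  m10 ⊆ -101-,0-010,01-1-
  m11 ⊆ -1-11,-101-,01-1-
  m12 ⊆ -110-,011--
  m13 ⊆ -11-1,-110-,011--
  m14 ⊆ 01-1-,011--
  m15 ⊆ -1-11,-11-1,01-1-,011--
  m17 ⊆ -0001,1-0-1
  m19 ⊆ 1-0-1 [E]
  m20 ⊆ 1-100,101-0
  m22 ⊆ 101-0 [E]
  m25 ⊆ 1-0-1,11--1,11-0-,110--
  m27 ⊆ -1-11,-101-,1-0-1,11--1,110--
  m28 ⊆ -110-,1-100,11-0-
  m29 ⊆ -11-1,-110-,11--1,11-0-
E = {-0001, 0-010, 1-0-1, 101-0}
Petrick residual → -110-, 01-1-
Cover = b'c'd'e + bcd' + a'c'de' + a'bd + ac'e + ab'ce'  |cover|=6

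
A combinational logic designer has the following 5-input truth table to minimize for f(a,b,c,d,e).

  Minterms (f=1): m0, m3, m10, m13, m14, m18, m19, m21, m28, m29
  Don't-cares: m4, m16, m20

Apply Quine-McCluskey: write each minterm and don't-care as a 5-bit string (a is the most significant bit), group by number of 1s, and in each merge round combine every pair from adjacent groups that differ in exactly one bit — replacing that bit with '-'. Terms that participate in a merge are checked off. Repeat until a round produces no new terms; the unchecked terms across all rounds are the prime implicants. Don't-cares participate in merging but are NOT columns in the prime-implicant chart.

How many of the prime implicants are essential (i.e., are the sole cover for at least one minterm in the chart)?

5

size-2^0 implicants → 00000(✓)  00011(✓)  00100(✓)  01010(✓)  01101(✓)  01110(✓)  10000(✓)  10010(✓)  10011(✓)  10100(✓)  10101(✓)  11100(✓)  11101(✓)
size-2^1 implicants → -0000(✓)  -0011  -0100(✓)  -1101  00-00(✓)  01-10  1-100(✓)  1-101(✓)  10-00(✓)  100-0  1001-  1010-(✓)  1110-(✓)
size-2^2 implicants → -0-00  1-10-
Unchecked terms (primes): -0-00, -0011, -1101, 01-10, 1-10-, 100-0, 1001-
Minterm coverage:
  m0 ⊆ -0-00 [E]
  m3 ⊆ -0011 [E]
  m10 ⊆ 01-10 [E]
  m13 ⊆ -1101 [E]
  m14 ⊆ 01-10 [E]
  m18 ⊆ 100-0,1001-
  m19 ⊆ -0011,1001-
  m21 ⊆ 1-10- [E]
  m28 ⊆ 1-10- [E]
  m29 ⊆ -1101,1-10-
E = {-0-00, -0011, -1101, 01-10, 1-10-}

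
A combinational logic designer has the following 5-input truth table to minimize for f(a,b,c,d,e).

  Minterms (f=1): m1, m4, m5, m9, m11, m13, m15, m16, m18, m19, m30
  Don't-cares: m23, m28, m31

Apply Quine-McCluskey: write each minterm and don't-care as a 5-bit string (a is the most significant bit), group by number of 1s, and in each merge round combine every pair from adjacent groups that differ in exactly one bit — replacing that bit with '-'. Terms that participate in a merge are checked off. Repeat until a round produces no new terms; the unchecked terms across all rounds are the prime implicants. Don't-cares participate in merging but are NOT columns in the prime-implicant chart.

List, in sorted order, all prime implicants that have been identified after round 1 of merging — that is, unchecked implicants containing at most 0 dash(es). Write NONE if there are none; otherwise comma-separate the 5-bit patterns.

NONE

Round 0: 00001✓ 00100✓ 00101✓ 01001✓ 01011✓ 01101✓ 01111✓ 10000✓ 10010✓ 10011✓ 10111✓ 11100✓ 11110✓ 11111✓
Round 1: -1111 0-001✓ 0-101✓ 00-01✓ 0010- 01-01✓ 01-11✓ 010-1✓ 011-1✓ 1-111 10-11 100-0 1001- 111-0 1111-
Round 2: 0--01 01--1
PIs = {-1111, 0--01, 0010-, 01--1, 1-111, 10-11, 100-0, 1001-, 111-0, 1111-}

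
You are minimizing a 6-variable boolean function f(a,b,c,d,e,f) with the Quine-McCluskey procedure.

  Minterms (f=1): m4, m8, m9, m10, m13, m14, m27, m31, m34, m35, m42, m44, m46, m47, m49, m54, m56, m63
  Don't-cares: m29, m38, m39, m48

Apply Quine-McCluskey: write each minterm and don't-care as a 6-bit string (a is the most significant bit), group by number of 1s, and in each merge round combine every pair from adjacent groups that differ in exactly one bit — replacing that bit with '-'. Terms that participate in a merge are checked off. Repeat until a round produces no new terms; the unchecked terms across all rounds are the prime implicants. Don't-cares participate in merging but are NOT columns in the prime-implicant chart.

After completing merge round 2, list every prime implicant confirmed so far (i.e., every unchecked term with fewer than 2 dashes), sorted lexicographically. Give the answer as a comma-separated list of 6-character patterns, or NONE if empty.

Round 0: 000100 001000✓ 001001✓ 001010✓ 001101✓ 001110✓ 011011✓ 011101✓ 011111✓ 100010✓ 100011✓ 100110✓ 100111✓ 101010✓ 101100✓ 101110✓ 101111✓ 110000✓ 110001✓ 110110✓ 111000✓ 111111✓
Round 1: -01010✓ -01110✓ -11111 0-1101 001-01 001-10✓ 0010-0 00100- 011-11 0111-1 1-0110 1-1111 10-010✓ 10-110✓ 10-111✓ 100-10✓ 100-11✓ 10001-✓ 10011-✓ 101-10✓ 1011-0 10111-✓ 11-000 11000-
Round 2: -01-10 10--10 10-11- 100-1-
PIs = {-01-10, -11111, 0-1101, 000100, 001-01, 0010-0, 00100-, 011-11, 0111-1, 1-0110, 1-1111, 10--10, 10-11-, 100-1-, 1011-0, 11-000, 11000-}

-11111, 0-1101, 000100, 001-01, 0010-0, 00100-, 011-11, 0111-1, 1-0110, 1-1111, 1011-0, 11-000, 11000-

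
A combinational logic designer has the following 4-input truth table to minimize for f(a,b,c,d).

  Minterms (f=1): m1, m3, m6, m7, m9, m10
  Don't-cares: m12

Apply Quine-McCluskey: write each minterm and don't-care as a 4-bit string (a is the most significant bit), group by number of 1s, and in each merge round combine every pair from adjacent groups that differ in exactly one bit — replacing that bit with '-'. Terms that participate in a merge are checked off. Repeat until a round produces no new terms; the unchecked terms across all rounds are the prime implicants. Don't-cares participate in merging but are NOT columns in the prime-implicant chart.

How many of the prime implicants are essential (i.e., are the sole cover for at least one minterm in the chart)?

size-2^0 implicants → 0001(✓)  0011(✓)  0110(✓)  0111(✓)  1001(✓)  1010  1100
size-2^1 implicants → -001  0-11  00-1  011-
Unchecked terms (primes): -001, 0-11, 00-1, 011-, 1010, 1100
Minterm coverage:
  m1 ⊆ -001,00-1
  m3 ⊆ 0-11,00-1
  m6 ⊆ 011- [E]
  m7 ⊆ 0-11,011-
  m9 ⊆ -001 [E]
  m10 ⊆ 1010 [E]
E = {-001, 011-, 1010}

3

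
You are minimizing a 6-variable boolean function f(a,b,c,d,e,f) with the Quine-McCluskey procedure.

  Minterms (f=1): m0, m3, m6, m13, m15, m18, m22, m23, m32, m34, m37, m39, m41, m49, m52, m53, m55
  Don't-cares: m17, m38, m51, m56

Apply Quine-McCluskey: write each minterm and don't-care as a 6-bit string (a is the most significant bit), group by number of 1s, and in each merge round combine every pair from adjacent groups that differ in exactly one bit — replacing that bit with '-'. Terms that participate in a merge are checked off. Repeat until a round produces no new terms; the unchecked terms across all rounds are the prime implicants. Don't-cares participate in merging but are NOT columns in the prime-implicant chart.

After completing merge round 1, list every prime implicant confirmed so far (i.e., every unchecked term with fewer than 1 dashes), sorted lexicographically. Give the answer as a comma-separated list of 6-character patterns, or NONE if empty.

000011, 101001, 111000

Round 0: 000000✓ 000011 000110✓ 001101✓ 001111✓ 010001✓ 010010✓ 010110✓ 010111✓ 100000✓ 100010✓ 100101✓ 100110✓ 100111✓ 101001 110001✓ 110011✓ 110100✓ 110101✓ 110111✓ 111000
Round 1: -00000 -00110 -10001 -10111 0-0110 0011-1 010-10 01011- 1-0101✓ 1-0111✓ 100-10 1000-0 1001-1✓ 10011- 110-01✓ 110-11✓ 1100-1✓ 1101-1✓ 11010-
Round 2: 1-01-1 110--1
PIs = {-00000, -00110, -10001, -10111, 0-0110, 000011, 0011-1, 010-10, 01011-, 1-01-1, 100-10, 1000-0, 10011-, 101001, 110--1, 11010-, 111000}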